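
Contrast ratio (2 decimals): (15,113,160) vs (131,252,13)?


Linearize each sRGB channel c=v/255: c/12.92 if c ≤ 0.04045 else ((c+0.055)/1.055)^2.4
L = 0.2126×R_lin + 0.7152×G_lin + 0.0722×B_lin
Color 1 (15,113,160):
  R=15: 15/255≈0.0588 > 0.04045 → ((0.0588+0.055)/1.055)^2.4 ≈ 0.00478
  G=113: 113/255≈0.4431 > 0.04045 → ((0.4431+0.055)/1.055)^2.4 ≈ 0.16513
  B=160: 160/255≈0.6275 > 0.04045 → ((0.6275+0.055)/1.055)^2.4 ≈ 0.35153
  L1 = 0.2126×0.00478 + 0.7152×0.16513 + 0.0722×0.35153 ≈ 0.14450
Color 2 (131,252,13):
  R=131: 131/255≈0.5137 > 0.04045 → ((0.5137+0.055)/1.055)^2.4 ≈ 0.22697
  G=252: 252/255≈0.9882 > 0.04045 → ((0.9882+0.055)/1.055)^2.4 ≈ 0.97345
  B=13: 13/255≈0.0510 > 0.04045 → ((0.0510+0.055)/1.055)^2.4 ≈ 0.00402
  L2 = 0.2126×0.22697 + 0.7152×0.97345 + 0.0722×0.00402 ≈ 0.74475
Lighter = 0.74475, Darker = 0.14450
Ratio = (L_lighter + 0.05) / (L_darker + 0.05)
Ratio = (0.74475 + 0.05) / (0.14450 + 0.05) = 0.79475 / 0.19450 ≈ 4.0862
Ratio ≈ 4.09:1


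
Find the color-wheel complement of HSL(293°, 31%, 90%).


Complement = opposite side of color wheel = hue + 180°
H' = (293 + 180) mod 360 = 113°
S and L unchanged.
= HSL(113°, 31%, 90%)


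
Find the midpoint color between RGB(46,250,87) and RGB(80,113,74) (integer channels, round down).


Midpoint: each channel = ⌊(C₁+C₂)/2⌋
R: ⌊(46+80)/2⌋ = 63
G: ⌊(250+113)/2⌋ = 181
B: ⌊(87+74)/2⌋ = 80
= RGB(63, 181, 80)


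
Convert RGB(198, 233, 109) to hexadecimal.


R = 198 → C6 (hex)
G = 233 → E9 (hex)
B = 109 → 6D (hex)
Hex = #C6E96D


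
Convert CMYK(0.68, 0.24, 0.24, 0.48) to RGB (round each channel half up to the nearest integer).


R = 255 × (1-C) × (1-K) = 255 × 0.32 × 0.52 = 42.432 → 42
G = 255 × (1-M) × (1-K) = 255 × 0.76 × 0.52 = 100.776 → 101
B = 255 × (1-Y) × (1-K) = 255 × 0.76 × 0.52 = 100.776 → 101
= RGB(42, 101, 101)


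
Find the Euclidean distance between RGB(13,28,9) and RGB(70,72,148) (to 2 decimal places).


d = √[(R₁-R₂)² + (G₁-G₂)² + (B₁-B₂)²]
d = √[(13-70)² + (28-72)² + (9-148)²]
d = √[3249 + 1936 + 19321]
d = √24506
d ≈ 156.54


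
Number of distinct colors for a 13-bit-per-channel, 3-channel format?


Total bits = 13 bits/channel × 3 channels = 39 bits
Distinct colors = 2^39
= 549,755,813,888 colors


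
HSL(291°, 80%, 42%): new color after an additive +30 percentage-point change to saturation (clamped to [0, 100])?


Original S = 80%
Adjustment = +30 percentage points
New S = 80 + (30) = 110
Clamp to [0, 100] → 100
= HSL(291°, 100%, 42%)


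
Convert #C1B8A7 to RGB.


C1 → 193 (R)
B8 → 184 (G)
A7 → 167 (B)
= RGB(193, 184, 167)


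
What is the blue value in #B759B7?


Color: #B759B7
R = B7 = 183
G = 59 = 89
B = B7 = 183
Blue = 183


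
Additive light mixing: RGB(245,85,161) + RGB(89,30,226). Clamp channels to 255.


Additive: each channel = min(255, C₁+C₂)
R: 245+89 = 334 → 255
G: 85+30 = 115 → 115
B: 161+226 = 387 → 255
= RGB(255, 115, 255)


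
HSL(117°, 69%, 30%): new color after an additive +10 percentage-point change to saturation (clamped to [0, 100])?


Original S = 69%
Adjustment = +10 percentage points
New S = 69 + (10) = 79
Clamp to [0, 100] → 79
= HSL(117°, 79%, 30%)


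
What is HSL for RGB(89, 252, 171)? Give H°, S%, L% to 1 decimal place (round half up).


Normalize: R'=89/255≈0.3490, G'=252/255≈0.9882, B'=171/255≈0.6706
Max=252/255, Min=89/255, Δ=Max-Min=163/255
L = (Max+Min)/2 = (252+89)/510 = 341/510 = 0.66862… → L = 66.9%
L > 0.5 → S = Δ/(2-Max-Min) = 163/(510-252-89) = 163/169 = 0.96449… → S = 96.4%
(the 1/255 factors cancel in S and H, so raw channel differences can be used)
Max is G' → H = 60 × ((B-R)/Δ + 2) = 60 × ((171-89)/163 + 2)
  82/163 + 2 = 0.5030… + 2 = 2.5030…
  H = 60 × 2.5030… = 150.184…° → H = 150.2°
= HSL(150.2°, 96.4%, 66.9%)


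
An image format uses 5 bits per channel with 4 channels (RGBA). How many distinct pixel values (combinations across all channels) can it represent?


Total bits = 5 bits/channel × 4 channels = 20 bits
Distinct pixel values = 2^20
= 1,048,576 pixel values


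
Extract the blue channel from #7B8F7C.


Color: #7B8F7C
R = 7B = 123
G = 8F = 143
B = 7C = 124
Blue = 124


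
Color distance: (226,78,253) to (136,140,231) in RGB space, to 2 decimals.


d = √[(R₁-R₂)² + (G₁-G₂)² + (B₁-B₂)²]
d = √[(226-136)² + (78-140)² + (253-231)²]
d = √[8100 + 3844 + 484]
d = √12428
d ≈ 111.48


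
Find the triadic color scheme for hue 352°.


Triadic: equally spaced at 120° intervals
H1 = 352°
H2 = (352 + 120) mod 360 = 112°
H3 = (352 + 240) mod 360 = 232°
Triadic = 352°, 112°, 232°


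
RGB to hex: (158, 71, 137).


R = 158 → 9E (hex)
G = 71 → 47 (hex)
B = 137 → 89 (hex)
Hex = #9E4789


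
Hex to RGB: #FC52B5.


FC → 252 (R)
52 → 82 (G)
B5 → 181 (B)
= RGB(252, 82, 181)


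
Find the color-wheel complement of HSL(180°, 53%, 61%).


Complement = opposite side of color wheel = hue + 180°
H' = (180 + 180) mod 360 = 0°
S and L unchanged.
= HSL(0°, 53%, 61%)


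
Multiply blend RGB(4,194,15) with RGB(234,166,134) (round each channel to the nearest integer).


Multiply: C = A×B/255, rounded to nearest integer
R: 4×234/255 = 936/255 ≈ 3.671 → 4
G: 194×166/255 = 32204/255 ≈ 126.290 → 126
B: 15×134/255 = 2010/255 ≈ 7.882 → 8
= RGB(4, 126, 8)


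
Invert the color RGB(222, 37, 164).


Invert: (255-R, 255-G, 255-B)
R: 255-222 = 33
G: 255-37 = 218
B: 255-164 = 91
= RGB(33, 218, 91)


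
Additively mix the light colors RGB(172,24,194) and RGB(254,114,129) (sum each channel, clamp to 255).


Additive: each channel = min(255, C₁+C₂)
R: 172+254 = 426 → 255
G: 24+114 = 138 → 138
B: 194+129 = 323 → 255
= RGB(255, 138, 255)


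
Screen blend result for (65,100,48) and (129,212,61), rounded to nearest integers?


Screen: C = 255 - (255-A)×(255-B)/255, rounded to nearest integer
R: 255 - (255-65)×(255-129)/255 = 255 - 23940/255 ≈ 255 - 93.882 = 161.118 → 161
G: 255 - (255-100)×(255-212)/255 = 255 - 6665/255 ≈ 255 - 26.137 = 228.863 → 229
B: 255 - (255-48)×(255-61)/255 = 255 - 40158/255 ≈ 255 - 157.482 = 97.518 → 98
= RGB(161, 229, 98)


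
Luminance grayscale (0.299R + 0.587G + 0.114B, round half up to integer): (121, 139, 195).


Gray = 0.299×R + 0.587×G + 0.114×B
Gray = 0.299×121 + 0.587×139 + 0.114×195
Gray = 36.179 + 81.593 + 22.230
Gray = 140.002 → round half up → 140
Gray = 140


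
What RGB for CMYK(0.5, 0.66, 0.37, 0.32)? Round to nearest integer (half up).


R = 255 × (1-C) × (1-K) = 255 × 0.50 × 0.68 = 86.7 → 87
G = 255 × (1-M) × (1-K) = 255 × 0.34 × 0.68 = 58.956 → 59
B = 255 × (1-Y) × (1-K) = 255 × 0.63 × 0.68 = 109.242 → 109
= RGB(87, 59, 109)


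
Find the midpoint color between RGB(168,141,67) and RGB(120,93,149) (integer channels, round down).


Midpoint: each channel = ⌊(C₁+C₂)/2⌋
R: ⌊(168+120)/2⌋ = 144
G: ⌊(141+93)/2⌋ = 117
B: ⌊(67+149)/2⌋ = 108
= RGB(144, 117, 108)


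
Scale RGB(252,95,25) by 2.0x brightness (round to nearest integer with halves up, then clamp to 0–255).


Multiply each channel by 2.0, round half up, clamp to [0, 255]
R: 252×2.0 = 504 → clamp → 255
G: 95×2.0 = 190
B: 25×2.0 = 50
= RGB(255, 190, 50)


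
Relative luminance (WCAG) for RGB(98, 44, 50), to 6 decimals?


Linearize each channel (sRGB transfer function): c = v/255; c_lin = c/12.92 if c ≤ 0.04045, else ((c+0.055)/1.055)^2.4
  R: 98/255 ≈ 0.384314 > 0.04045 → ((0.384314+0.055)/1.055)^2.4 ≈ 0.122139
  G: 44/255 ≈ 0.172549 > 0.04045 → ((0.172549+0.055)/1.055)^2.4 ≈ 0.025187
  B: 50/255 ≈ 0.196078 > 0.04045 → ((0.196078+0.055)/1.055)^2.4 ≈ 0.031896
R_lin = 0.122139, G_lin = 0.025187, B_lin = 0.031896
L = 0.2126×R + 0.7152×G + 0.0722×B
L = 0.2126×0.122139 + 0.7152×0.025187 + 0.0722×0.031896
L ≈ 0.046283


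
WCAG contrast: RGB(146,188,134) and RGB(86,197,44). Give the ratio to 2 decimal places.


Linearize each sRGB channel c=v/255: c/12.92 if c ≤ 0.04045 else ((c+0.055)/1.055)^2.4
L = 0.2126×R_lin + 0.7152×G_lin + 0.0722×B_lin
Color 1 (146,188,134):
  R=146: 146/255≈0.5725 > 0.04045 → ((0.5725+0.055)/1.055)^2.4 ≈ 0.28744
  G=188: 188/255≈0.7373 > 0.04045 → ((0.7373+0.055)/1.055)^2.4 ≈ 0.50289
  B=134: 134/255≈0.5255 > 0.04045 → ((0.5255+0.055)/1.055)^2.4 ≈ 0.23840
  L1 = 0.2126×0.28744 + 0.7152×0.50289 + 0.0722×0.23840 ≈ 0.43799
Color 2 (86,197,44):
  R=86: 86/255≈0.3373 > 0.04045 → ((0.3373+0.055)/1.055)^2.4 ≈ 0.09306
  G=197: 197/255≈0.7725 > 0.04045 → ((0.7725+0.055)/1.055)^2.4 ≈ 0.55834
  B=44: 44/255≈0.1725 > 0.04045 → ((0.1725+0.055)/1.055)^2.4 ≈ 0.02519
  L2 = 0.2126×0.09306 + 0.7152×0.55834 + 0.0722×0.02519 ≈ 0.42093
Lighter = 0.43799, Darker = 0.42093
Ratio = (L_lighter + 0.05) / (L_darker + 0.05)
Ratio = (0.43799 + 0.05) / (0.42093 + 0.05) = 0.48799 / 0.47093 ≈ 1.0362
Ratio ≈ 1.04:1


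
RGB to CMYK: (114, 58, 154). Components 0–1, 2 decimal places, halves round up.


R'=114/255≈0.4471, G'=58/255≈0.2275, B'=154/255≈0.6039
K = 1 - max(R',G',B') = 1 - 154/255 = 101/255 = 0.39607… → 0.40
(1-R'-K)/(1-K) simplifies to (max-R)/max with max = 154:
C = (154-114)/154 = 40/154 = 0.25974… → 0.26
M = (154-58)/154 = 96/154 = 0.62337… → 0.62
Y = (154-154)/154 = 0/154 = 0 → 0.00
= CMYK(0.26, 0.62, 0.00, 0.40)


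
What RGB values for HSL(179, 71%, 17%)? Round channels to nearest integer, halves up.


H=179°, S=0.71, L=0.17
C = (1-|2L-1|)×S = (1-|-0.66|)×0.71 = 0.2414
H' = H/60 = 179/60 ≈ 2.9833; X = C×(1-|H' mod 2 - 1|) ≈ 0.2374
m = L - C/2 = 0.17 - 0.1207 = 0.0493
Sector ⌊H'⌋ = 2 → (R',G',B') = (0.0, 0.2414, ≈0.2374)
RGB = ((R'+m)×255, (G'+m)×255, (B'+m)×255) = (12.5715, 74.1285, 73.10255)
Round half up → RGB(13, 74, 73)


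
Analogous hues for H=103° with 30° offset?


Base hue: 103°
Left analog: (103 - 30) mod 360 = 73°
Right analog: (103 + 30) mod 360 = 133°
Analogous hues = 73° and 133°


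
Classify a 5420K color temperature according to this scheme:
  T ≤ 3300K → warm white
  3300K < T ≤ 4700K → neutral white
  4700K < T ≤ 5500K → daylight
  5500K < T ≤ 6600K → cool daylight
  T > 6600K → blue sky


Temperature: 5420K
4700K < 5420K ≤ 5500K → daylight
Classification: daylight


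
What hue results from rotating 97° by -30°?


New hue = (H + rotation) mod 360
New hue = (97 -30) mod 360
= 67 mod 360
= 67°


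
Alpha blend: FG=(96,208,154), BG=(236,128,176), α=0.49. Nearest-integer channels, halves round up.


C = α×F + (1-α)×B, with 1-α = 0.51
R: 0.49×96 + 0.51×236 = 47.04 + 120.36 = 167.40 → 167
G: 0.49×208 + 0.51×128 = 101.92 + 65.28 = 167.20 → 167
B: 0.49×154 + 0.51×176 = 75.46 + 89.76 = 165.22 → 165
= RGB(167, 167, 165)


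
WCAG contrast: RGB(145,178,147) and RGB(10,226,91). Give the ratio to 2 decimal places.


Linearize each sRGB channel c=v/255: c/12.92 if c ≤ 0.04045 else ((c+0.055)/1.055)^2.4
L = 0.2126×R_lin + 0.7152×G_lin + 0.0722×B_lin
Color 1 (145,178,147):
  R=145: 145/255≈0.5686 > 0.04045 → ((0.5686+0.055)/1.055)^2.4 ≈ 0.28315
  G=178: 178/255≈0.6980 > 0.04045 → ((0.6980+0.055)/1.055)^2.4 ≈ 0.44520
  B=147: 147/255≈0.5765 > 0.04045 → ((0.5765+0.055)/1.055)^2.4 ≈ 0.29177
  L1 = 0.2126×0.28315 + 0.7152×0.44520 + 0.0722×0.29177 ≈ 0.39967
Color 2 (10,226,91):
  R=10: 10/255≈0.0392 ≤ 0.04045 → 0.0392/12.92 ≈ 0.00304
  G=226: 226/255≈0.8863 > 0.04045 → ((0.8863+0.055)/1.055)^2.4 ≈ 0.76052
  B=91: 91/255≈0.3569 > 0.04045 → ((0.3569+0.055)/1.055)^2.4 ≈ 0.10462
  L2 = 0.2126×0.00304 + 0.7152×0.76052 + 0.0722×0.10462 ≈ 0.55213
Lighter = 0.55213, Darker = 0.39967
Ratio = (L_lighter + 0.05) / (L_darker + 0.05)
Ratio = (0.55213 + 0.05) / (0.39967 + 0.05) = 0.60213 / 0.44967 ≈ 1.3390
Ratio ≈ 1.34:1


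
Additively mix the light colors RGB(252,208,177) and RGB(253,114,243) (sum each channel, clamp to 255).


Additive: each channel = min(255, C₁+C₂)
R: 252+253 = 505 → 255
G: 208+114 = 322 → 255
B: 177+243 = 420 → 255
= RGB(255, 255, 255)


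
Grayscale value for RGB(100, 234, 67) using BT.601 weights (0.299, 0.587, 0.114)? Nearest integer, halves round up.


Gray = 0.299×R + 0.587×G + 0.114×B
Gray = 0.299×100 + 0.587×234 + 0.114×67
Gray = 29.900 + 137.358 + 7.638
Gray = 174.896 → round half up → 175
Gray = 175


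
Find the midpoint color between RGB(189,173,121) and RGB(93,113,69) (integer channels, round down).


Midpoint: each channel = ⌊(C₁+C₂)/2⌋
R: ⌊(189+93)/2⌋ = 141
G: ⌊(173+113)/2⌋ = 143
B: ⌊(121+69)/2⌋ = 95
= RGB(141, 143, 95)


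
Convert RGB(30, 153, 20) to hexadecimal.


R = 30 → 1E (hex)
G = 153 → 99 (hex)
B = 20 → 14 (hex)
Hex = #1E9914


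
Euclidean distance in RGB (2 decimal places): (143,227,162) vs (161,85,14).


d = √[(R₁-R₂)² + (G₁-G₂)² + (B₁-B₂)²]
d = √[(143-161)² + (227-85)² + (162-14)²]
d = √[324 + 20164 + 21904]
d = √42392
d ≈ 205.89


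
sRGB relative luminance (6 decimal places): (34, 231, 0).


Linearize each channel (sRGB transfer function): c = v/255; c_lin = c/12.92 if c ≤ 0.04045, else ((c+0.055)/1.055)^2.4
  R: 34/255 ≈ 0.133333 > 0.04045 → ((0.133333+0.055)/1.055)^2.4 ≈ 0.015996
  G: 231/255 ≈ 0.905882 > 0.04045 → ((0.905882+0.055)/1.055)^2.4 ≈ 0.799103
  B: 0/255 ≈ 0.000000 ≤ 0.04045 → 0.000000/12.92 ≈ 0.000000
R_lin = 0.015996, G_lin = 0.799103, B_lin = 0.000000
L = 0.2126×R + 0.7152×G + 0.0722×B
L = 0.2126×0.015996 + 0.7152×0.799103 + 0.0722×0.000000
L ≈ 0.574919


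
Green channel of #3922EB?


Color: #3922EB
R = 39 = 57
G = 22 = 34
B = EB = 235
Green = 34


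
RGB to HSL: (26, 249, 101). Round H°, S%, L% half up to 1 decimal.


Normalize: R'=26/255≈0.1020, G'=249/255≈0.9765, B'=101/255≈0.3961
Max=249/255, Min=26/255, Δ=Max-Min=223/255
L = (Max+Min)/2 = (249+26)/510 = 275/510 = 0.53921… → L = 53.9%
L > 0.5 → S = Δ/(2-Max-Min) = 223/(510-249-26) = 223/235 = 0.94893… → S = 94.9%
(the 1/255 factors cancel in S and H, so raw channel differences can be used)
Max is G' → H = 60 × ((B-R)/Δ + 2) = 60 × ((101-26)/223 + 2)
  75/223 + 2 = 0.3363… + 2 = 2.3363…
  H = 60 × 2.3363… = 140.179…° → H = 140.2°
= HSL(140.2°, 94.9%, 53.9%)


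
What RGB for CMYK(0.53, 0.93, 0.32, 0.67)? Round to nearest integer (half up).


R = 255 × (1-C) × (1-K) = 255 × 0.47 × 0.33 = 39.5505 → 40
G = 255 × (1-M) × (1-K) = 255 × 0.07 × 0.33 = 5.8905 → 6
B = 255 × (1-Y) × (1-K) = 255 × 0.68 × 0.33 = 57.222 → 57
= RGB(40, 6, 57)


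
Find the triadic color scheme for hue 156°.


Triadic: equally spaced at 120° intervals
H1 = 156°
H2 = (156 + 120) mod 360 = 276°
H3 = (156 + 240) mod 360 = 36°
Triadic = 156°, 276°, 36°


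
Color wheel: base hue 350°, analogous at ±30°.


Base hue: 350°
Left analog: (350 - 30) mod 360 = 320°
Right analog: (350 + 30) mod 360 = 20°
Analogous hues = 320° and 20°


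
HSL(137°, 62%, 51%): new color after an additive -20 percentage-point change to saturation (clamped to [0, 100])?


Original S = 62%
Adjustment = -20 percentage points
New S = 62 + (-20) = 42
Clamp to [0, 100] → 42
= HSL(137°, 42%, 51%)


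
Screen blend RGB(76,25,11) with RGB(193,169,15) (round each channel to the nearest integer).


Screen: C = 255 - (255-A)×(255-B)/255, rounded to nearest integer
R: 255 - (255-76)×(255-193)/255 = 255 - 11098/255 ≈ 255 - 43.522 = 211.478 → 211
G: 255 - (255-25)×(255-169)/255 = 255 - 19780/255 ≈ 255 - 77.569 = 177.431 → 177
B: 255 - (255-11)×(255-15)/255 = 255 - 58560/255 ≈ 255 - 229.647 = 25.353 → 25
= RGB(211, 177, 25)


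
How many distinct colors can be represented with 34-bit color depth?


Colors = 2^bits = 2^34
= 17,179,869,184 colors


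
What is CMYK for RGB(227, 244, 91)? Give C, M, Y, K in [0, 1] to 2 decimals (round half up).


R'=227/255≈0.8902, G'=244/255≈0.9569, B'=91/255≈0.3569
K = 1 - max(R',G',B') = 1 - 244/255 = 11/255 = 0.04313… → 0.04
(1-R'-K)/(1-K) simplifies to (max-R)/max with max = 244:
C = (244-227)/244 = 17/244 = 0.06967… → 0.07
M = (244-244)/244 = 0/244 = 0 → 0.00
Y = (244-91)/244 = 153/244 = 0.62704… → 0.63
= CMYK(0.07, 0.00, 0.63, 0.04)


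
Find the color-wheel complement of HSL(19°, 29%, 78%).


Complement = opposite side of color wheel = hue + 180°
H' = (19 + 180) mod 360 = 199°
S and L unchanged.
= HSL(199°, 29%, 78%)


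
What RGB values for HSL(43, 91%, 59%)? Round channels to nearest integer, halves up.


H=43°, S=0.91, L=0.59
C = (1-|2L-1|)×S = (1-|0.18|)×0.91 = 0.7462
H' = H/60 = 43/60 ≈ 0.7167; X = C×(1-|H' mod 2 - 1|) ≈ 0.5348
m = L - C/2 = 0.59 - 0.3731 = 0.2169
Sector ⌊H'⌋ = 0 → (R',G',B') = (0.7462, ≈0.5348, 0.0)
RGB = ((R'+m)×255, (G'+m)×255, (B'+m)×255) = (245.5905, 191.67755, 55.3095)
Round half up → RGB(246, 192, 55)


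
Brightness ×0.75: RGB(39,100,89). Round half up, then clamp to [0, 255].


Multiply each channel by 0.75, round half up, clamp to [0, 255]
R: 39×0.75 = 29.25 → round → 29
G: 100×0.75 = 75
B: 89×0.75 = 66.75 → round → 67
= RGB(29, 75, 67)


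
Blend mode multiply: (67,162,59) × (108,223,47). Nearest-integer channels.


Multiply: C = A×B/255, rounded to nearest integer
R: 67×108/255 = 7236/255 ≈ 28.376 → 28
G: 162×223/255 = 36126/255 ≈ 141.671 → 142
B: 59×47/255 = 2773/255 ≈ 10.875 → 11
= RGB(28, 142, 11)


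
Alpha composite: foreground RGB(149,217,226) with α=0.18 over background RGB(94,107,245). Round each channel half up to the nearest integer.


C = α×F + (1-α)×B, with 1-α = 0.82
R: 0.18×149 + 0.82×94 = 26.82 + 77.08 = 103.90 → 104
G: 0.18×217 + 0.82×107 = 39.06 + 87.74 = 126.80 → 127
B: 0.18×226 + 0.82×245 = 40.68 + 200.90 = 241.58 → 242
= RGB(104, 127, 242)


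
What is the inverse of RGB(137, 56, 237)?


Invert: (255-R, 255-G, 255-B)
R: 255-137 = 118
G: 255-56 = 199
B: 255-237 = 18
= RGB(118, 199, 18)


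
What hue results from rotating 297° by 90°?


New hue = (H + rotation) mod 360
New hue = (297 + 90) mod 360
= 387 mod 360
= 27°


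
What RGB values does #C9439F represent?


C9 → 201 (R)
43 → 67 (G)
9F → 159 (B)
= RGB(201, 67, 159)


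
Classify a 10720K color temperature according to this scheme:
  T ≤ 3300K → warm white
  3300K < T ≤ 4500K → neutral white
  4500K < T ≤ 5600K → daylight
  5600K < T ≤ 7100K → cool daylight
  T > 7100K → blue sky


Temperature: 10720K
10720K > 7100K → blue sky
Classification: blue sky


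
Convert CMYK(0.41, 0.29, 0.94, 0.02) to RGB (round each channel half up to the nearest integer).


R = 255 × (1-C) × (1-K) = 255 × 0.59 × 0.98 = 147.441 → 147
G = 255 × (1-M) × (1-K) = 255 × 0.71 × 0.98 = 177.429 → 177
B = 255 × (1-Y) × (1-K) = 255 × 0.06 × 0.98 = 14.994 → 15
= RGB(147, 177, 15)


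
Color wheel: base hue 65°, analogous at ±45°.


Base hue: 65°
Left analog: (65 - 45) mod 360 = 20°
Right analog: (65 + 45) mod 360 = 110°
Analogous hues = 20° and 110°


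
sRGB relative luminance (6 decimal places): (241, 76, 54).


Linearize each channel (sRGB transfer function): c = v/255; c_lin = c/12.92 if c ≤ 0.04045, else ((c+0.055)/1.055)^2.4
  R: 241/255 ≈ 0.945098 > 0.04045 → ((0.945098+0.055)/1.055)^2.4 ≈ 0.879622
  G: 76/255 ≈ 0.298039 > 0.04045 → ((0.298039+0.055)/1.055)^2.4 ≈ 0.072272
  B: 54/255 ≈ 0.211765 > 0.04045 → ((0.211765+0.055)/1.055)^2.4 ≈ 0.036889
R_lin = 0.879622, G_lin = 0.072272, B_lin = 0.036889
L = 0.2126×R + 0.7152×G + 0.0722×B
L = 0.2126×0.879622 + 0.7152×0.072272 + 0.0722×0.036889
L ≈ 0.241360


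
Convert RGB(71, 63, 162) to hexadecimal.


R = 71 → 47 (hex)
G = 63 → 3F (hex)
B = 162 → A2 (hex)
Hex = #473FA2


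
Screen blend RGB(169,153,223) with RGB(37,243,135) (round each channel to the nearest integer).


Screen: C = 255 - (255-A)×(255-B)/255, rounded to nearest integer
R: 255 - (255-169)×(255-37)/255 = 255 - 18748/255 ≈ 255 - 73.522 = 181.478 → 181
G: 255 - (255-153)×(255-243)/255 = 255 - 1224/255 ≈ 255 - 4.800 = 250.200 → 250
B: 255 - (255-223)×(255-135)/255 = 255 - 3840/255 ≈ 255 - 15.059 = 239.941 → 240
= RGB(181, 250, 240)


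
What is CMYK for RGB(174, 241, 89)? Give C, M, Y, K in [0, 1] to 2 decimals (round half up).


R'=174/255≈0.6824, G'=241/255≈0.9451, B'=89/255≈0.3490
K = 1 - max(R',G',B') = 1 - 241/255 = 14/255 = 0.05490… → 0.05
(1-R'-K)/(1-K) simplifies to (max-R)/max with max = 241:
C = (241-174)/241 = 67/241 = 0.27800… → 0.28
M = (241-241)/241 = 0/241 = 0 → 0.00
Y = (241-89)/241 = 152/241 = 0.63070… → 0.63
= CMYK(0.28, 0.00, 0.63, 0.05)


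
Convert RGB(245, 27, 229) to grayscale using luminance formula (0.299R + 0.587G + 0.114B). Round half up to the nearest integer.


Gray = 0.299×R + 0.587×G + 0.114×B
Gray = 0.299×245 + 0.587×27 + 0.114×229
Gray = 73.255 + 15.849 + 26.106
Gray = 115.210 → round half up → 115
Gray = 115


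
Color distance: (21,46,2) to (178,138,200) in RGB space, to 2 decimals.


d = √[(R₁-R₂)² + (G₁-G₂)² + (B₁-B₂)²]
d = √[(21-178)² + (46-138)² + (2-200)²]
d = √[24649 + 8464 + 39204]
d = √72317
d ≈ 268.92


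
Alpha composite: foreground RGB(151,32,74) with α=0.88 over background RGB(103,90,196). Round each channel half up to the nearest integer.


C = α×F + (1-α)×B, with 1-α = 0.12
R: 0.88×151 + 0.12×103 = 132.88 + 12.36 = 145.24 → 145
G: 0.88×32 + 0.12×90 = 28.16 + 10.80 = 38.96 → 39
B: 0.88×74 + 0.12×196 = 65.12 + 23.52 = 88.64 → 89
= RGB(145, 39, 89)


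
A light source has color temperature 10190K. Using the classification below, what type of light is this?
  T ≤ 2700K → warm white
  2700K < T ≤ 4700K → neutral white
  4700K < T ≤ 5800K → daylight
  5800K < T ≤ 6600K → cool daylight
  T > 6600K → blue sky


Temperature: 10190K
10190K > 6600K → blue sky
Classification: blue sky


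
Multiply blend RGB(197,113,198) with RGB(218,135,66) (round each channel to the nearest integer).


Multiply: C = A×B/255, rounded to nearest integer
R: 197×218/255 = 42946/255 ≈ 168.416 → 168
G: 113×135/255 = 15255/255 ≈ 59.824 → 60
B: 198×66/255 = 13068/255 ≈ 51.247 → 51
= RGB(168, 60, 51)


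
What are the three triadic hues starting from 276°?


Triadic: equally spaced at 120° intervals
H1 = 276°
H2 = (276 + 120) mod 360 = 36°
H3 = (276 + 240) mod 360 = 156°
Triadic = 276°, 36°, 156°


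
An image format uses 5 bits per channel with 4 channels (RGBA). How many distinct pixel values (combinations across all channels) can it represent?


Total bits = 5 bits/channel × 4 channels = 20 bits
Distinct pixel values = 2^20
= 1,048,576 pixel values


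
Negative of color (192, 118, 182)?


Invert: (255-R, 255-G, 255-B)
R: 255-192 = 63
G: 255-118 = 137
B: 255-182 = 73
= RGB(63, 137, 73)


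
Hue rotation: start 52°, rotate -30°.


New hue = (H + rotation) mod 360
New hue = (52 -30) mod 360
= 22 mod 360
= 22°


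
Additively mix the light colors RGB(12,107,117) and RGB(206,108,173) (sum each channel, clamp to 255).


Additive: each channel = min(255, C₁+C₂)
R: 12+206 = 218 → 218
G: 107+108 = 215 → 215
B: 117+173 = 290 → 255
= RGB(218, 215, 255)


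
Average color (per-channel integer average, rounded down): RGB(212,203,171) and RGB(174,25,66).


Midpoint: each channel = ⌊(C₁+C₂)/2⌋
R: ⌊(212+174)/2⌋ = 193
G: ⌊(203+25)/2⌋ = 114
B: ⌊(171+66)/2⌋ = 118
= RGB(193, 114, 118)


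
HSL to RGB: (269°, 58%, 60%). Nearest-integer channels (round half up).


H=269°, S=0.58, L=0.60
C = (1-|2L-1|)×S = (1-|0.20|)×0.58 = 0.464
H' = H/60 = 269/60 ≈ 4.4833; X = C×(1-|H' mod 2 - 1|) ≈ 0.2243
m = L - C/2 = 0.60 - 0.232 = 0.368
Sector ⌊H'⌋ = 4 → (R',G',B') = (≈0.2243, 0.0, 0.464)
RGB = ((R'+m)×255, (G'+m)×255, (B'+m)×255) = (151.028, 93.84, 212.16)
Round half up → RGB(151, 94, 212)


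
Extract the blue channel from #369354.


Color: #369354
R = 36 = 54
G = 93 = 147
B = 54 = 84
Blue = 84


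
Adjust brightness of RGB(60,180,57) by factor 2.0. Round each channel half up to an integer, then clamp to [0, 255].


Multiply each channel by 2.0, round half up, clamp to [0, 255]
R: 60×2.0 = 120
G: 180×2.0 = 360 → clamp → 255
B: 57×2.0 = 114
= RGB(120, 255, 114)


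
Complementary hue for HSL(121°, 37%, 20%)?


Complement = opposite side of color wheel = hue + 180°
H' = (121 + 180) mod 360 = 301°
S and L unchanged.
= HSL(301°, 37%, 20%)


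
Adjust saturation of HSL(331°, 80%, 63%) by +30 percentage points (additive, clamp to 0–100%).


Original S = 80%
Adjustment = +30 percentage points
New S = 80 + (30) = 110
Clamp to [0, 100] → 100
= HSL(331°, 100%, 63%)


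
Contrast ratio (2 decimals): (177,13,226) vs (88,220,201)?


Linearize each sRGB channel c=v/255: c/12.92 if c ≤ 0.04045 else ((c+0.055)/1.055)^2.4
L = 0.2126×R_lin + 0.7152×G_lin + 0.0722×B_lin
Color 1 (177,13,226):
  R=177: 177/255≈0.6941 > 0.04045 → ((0.6941+0.055)/1.055)^2.4 ≈ 0.43966
  G=13: 13/255≈0.0510 > 0.04045 → ((0.0510+0.055)/1.055)^2.4 ≈ 0.00402
  B=226: 226/255≈0.8863 > 0.04045 → ((0.8863+0.055)/1.055)^2.4 ≈ 0.76052
  L1 = 0.2126×0.43966 + 0.7152×0.00402 + 0.0722×0.76052 ≈ 0.15126
Color 2 (88,220,201):
  R=88: 88/255≈0.3451 > 0.04045 → ((0.3451+0.055)/1.055)^2.4 ≈ 0.09759
  G=220: 220/255≈0.8627 > 0.04045 → ((0.8627+0.055)/1.055)^2.4 ≈ 0.71569
  B=201: 201/255≈0.7882 > 0.04045 → ((0.7882+0.055)/1.055)^2.4 ≈ 0.58408
  L2 = 0.2126×0.09759 + 0.7152×0.71569 + 0.0722×0.58408 ≈ 0.57478
Lighter = 0.57478, Darker = 0.15126
Ratio = (L_lighter + 0.05) / (L_darker + 0.05)
Ratio = (0.57478 + 0.05) / (0.15126 + 0.05) = 0.62478 / 0.20126 ≈ 3.1044
Ratio ≈ 3.10:1


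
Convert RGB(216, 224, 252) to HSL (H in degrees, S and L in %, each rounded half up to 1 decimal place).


Normalize: R'=216/255≈0.8471, G'=224/255≈0.8784, B'=252/255≈0.9882
Max=252/255, Min=216/255, Δ=Max-Min=36/255
L = (Max+Min)/2 = (252+216)/510 = 468/510 = 0.91764… → L = 91.8%
L > 0.5 → S = Δ/(2-Max-Min) = 36/(510-252-216) = 36/42 = 0.85714… → S = 85.7%
(the 1/255 factors cancel in S and H, so raw channel differences can be used)
Max is B' → H = 60 × ((R-G)/Δ + 4) = 60 × ((216-224)/36 + 4)
  -8/36 + 4 = -0.2222… + 4 = 3.7777…
  H = 60 × 3.7777… = 226.666…° → H = 226.7°
= HSL(226.7°, 85.7%, 91.8%)


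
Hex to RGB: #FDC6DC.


FD → 253 (R)
C6 → 198 (G)
DC → 220 (B)
= RGB(253, 198, 220)


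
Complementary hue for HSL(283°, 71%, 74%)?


Complement = opposite side of color wheel = hue + 180°
H' = (283 + 180) mod 360 = 103°
S and L unchanged.
= HSL(103°, 71%, 74%)


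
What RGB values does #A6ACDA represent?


A6 → 166 (R)
AC → 172 (G)
DA → 218 (B)
= RGB(166, 172, 218)


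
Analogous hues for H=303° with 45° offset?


Base hue: 303°
Left analog: (303 - 45) mod 360 = 258°
Right analog: (303 + 45) mod 360 = 348°
Analogous hues = 258° and 348°


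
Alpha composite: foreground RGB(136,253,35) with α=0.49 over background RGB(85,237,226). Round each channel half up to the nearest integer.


C = α×F + (1-α)×B, with 1-α = 0.51
R: 0.49×136 + 0.51×85 = 66.64 + 43.35 = 109.99 → 110
G: 0.49×253 + 0.51×237 = 123.97 + 120.87 = 244.84 → 245
B: 0.49×35 + 0.51×226 = 17.15 + 115.26 = 132.41 → 132
= RGB(110, 245, 132)


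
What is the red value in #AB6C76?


Color: #AB6C76
R = AB = 171
G = 6C = 108
B = 76 = 118
Red = 171


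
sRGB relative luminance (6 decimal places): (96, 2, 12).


Linearize each channel (sRGB transfer function): c = v/255; c_lin = c/12.92 if c ≤ 0.04045, else ((c+0.055)/1.055)^2.4
  R: 96/255 ≈ 0.376471 > 0.04045 → ((0.376471+0.055)/1.055)^2.4 ≈ 0.116971
  G: 2/255 ≈ 0.007843 ≤ 0.04045 → 0.007843/12.92 ≈ 0.000607
  B: 12/255 ≈ 0.047059 > 0.04045 → ((0.047059+0.055)/1.055)^2.4 ≈ 0.003677
R_lin = 0.116971, G_lin = 0.000607, B_lin = 0.003677
L = 0.2126×R + 0.7152×G + 0.0722×B
L = 0.2126×0.116971 + 0.7152×0.000607 + 0.0722×0.003677
L ≈ 0.025568


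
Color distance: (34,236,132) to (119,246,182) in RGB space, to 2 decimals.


d = √[(R₁-R₂)² + (G₁-G₂)² + (B₁-B₂)²]
d = √[(34-119)² + (236-246)² + (132-182)²]
d = √[7225 + 100 + 2500]
d = √9825
d ≈ 99.12


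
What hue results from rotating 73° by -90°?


New hue = (H + rotation) mod 360
New hue = (73 -90) mod 360
= -17 mod 360
= 343°


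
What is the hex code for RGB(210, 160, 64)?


R = 210 → D2 (hex)
G = 160 → A0 (hex)
B = 64 → 40 (hex)
Hex = #D2A040


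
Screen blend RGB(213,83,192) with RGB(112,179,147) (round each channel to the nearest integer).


Screen: C = 255 - (255-A)×(255-B)/255, rounded to nearest integer
R: 255 - (255-213)×(255-112)/255 = 255 - 6006/255 ≈ 255 - 23.553 = 231.447 → 231
G: 255 - (255-83)×(255-179)/255 = 255 - 13072/255 ≈ 255 - 51.263 = 203.737 → 204
B: 255 - (255-192)×(255-147)/255 = 255 - 6804/255 ≈ 255 - 26.682 = 228.318 → 228
= RGB(231, 204, 228)


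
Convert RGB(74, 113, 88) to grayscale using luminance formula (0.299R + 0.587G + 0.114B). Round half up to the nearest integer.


Gray = 0.299×R + 0.587×G + 0.114×B
Gray = 0.299×74 + 0.587×113 + 0.114×88
Gray = 22.126 + 66.331 + 10.032
Gray = 98.489 → round half up → 98
Gray = 98


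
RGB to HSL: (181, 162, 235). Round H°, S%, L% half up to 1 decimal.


Normalize: R'=181/255≈0.7098, G'=162/255≈0.6353, B'=235/255≈0.9216
Max=235/255, Min=162/255, Δ=Max-Min=73/255
L = (Max+Min)/2 = (235+162)/510 = 397/510 = 0.77843… → L = 77.8%
L > 0.5 → S = Δ/(2-Max-Min) = 73/(510-235-162) = 73/113 = 0.64601… → S = 64.6%
(the 1/255 factors cancel in S and H, so raw channel differences can be used)
Max is B' → H = 60 × ((R-G)/Δ + 4) = 60 × ((181-162)/73 + 4)
  19/73 + 4 = 0.2602… + 4 = 4.2602…
  H = 60 × 4.2602… = 255.616…° → H = 255.6°
= HSL(255.6°, 64.6%, 77.8%)


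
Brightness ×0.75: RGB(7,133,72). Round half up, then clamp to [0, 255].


Multiply each channel by 0.75, round half up, clamp to [0, 255]
R: 7×0.75 = 5.25 → round → 5
G: 133×0.75 = 99.75 → round → 100
B: 72×0.75 = 54
= RGB(5, 100, 54)


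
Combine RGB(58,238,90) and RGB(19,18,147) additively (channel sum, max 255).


Additive: each channel = min(255, C₁+C₂)
R: 58+19 = 77 → 77
G: 238+18 = 256 → 255
B: 90+147 = 237 → 237
= RGB(77, 255, 237)


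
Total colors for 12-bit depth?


Colors = 2^bits = 2^12
= 4,096 colors


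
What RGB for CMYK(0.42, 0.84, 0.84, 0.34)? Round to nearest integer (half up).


R = 255 × (1-C) × (1-K) = 255 × 0.58 × 0.66 = 97.614 → 98
G = 255 × (1-M) × (1-K) = 255 × 0.16 × 0.66 = 26.928 → 27
B = 255 × (1-Y) × (1-K) = 255 × 0.16 × 0.66 = 26.928 → 27
= RGB(98, 27, 27)


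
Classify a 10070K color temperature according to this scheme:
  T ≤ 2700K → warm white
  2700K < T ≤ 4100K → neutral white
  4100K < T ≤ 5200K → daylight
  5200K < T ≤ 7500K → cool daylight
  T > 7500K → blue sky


Temperature: 10070K
10070K > 7500K → blue sky
Classification: blue sky


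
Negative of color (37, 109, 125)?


Invert: (255-R, 255-G, 255-B)
R: 255-37 = 218
G: 255-109 = 146
B: 255-125 = 130
= RGB(218, 146, 130)


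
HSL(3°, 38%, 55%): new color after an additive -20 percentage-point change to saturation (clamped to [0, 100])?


Original S = 38%
Adjustment = -20 percentage points
New S = 38 + (-20) = 18
Clamp to [0, 100] → 18
= HSL(3°, 18%, 55%)


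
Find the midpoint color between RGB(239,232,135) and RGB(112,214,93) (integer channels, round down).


Midpoint: each channel = ⌊(C₁+C₂)/2⌋
R: ⌊(239+112)/2⌋ = 175
G: ⌊(232+214)/2⌋ = 223
B: ⌊(135+93)/2⌋ = 114
= RGB(175, 223, 114)


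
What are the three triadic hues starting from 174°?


Triadic: equally spaced at 120° intervals
H1 = 174°
H2 = (174 + 120) mod 360 = 294°
H3 = (174 + 240) mod 360 = 54°
Triadic = 174°, 294°, 54°


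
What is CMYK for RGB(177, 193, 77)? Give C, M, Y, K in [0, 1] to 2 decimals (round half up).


R'=177/255≈0.6941, G'=193/255≈0.7569, B'=77/255≈0.3020
K = 1 - max(R',G',B') = 1 - 193/255 = 62/255 = 0.24313… → 0.24
(1-R'-K)/(1-K) simplifies to (max-R)/max with max = 193:
C = (193-177)/193 = 16/193 = 0.08290… → 0.08
M = (193-193)/193 = 0/193 = 0 → 0.00
Y = (193-77)/193 = 116/193 = 0.60103… → 0.60
= CMYK(0.08, 0.00, 0.60, 0.24)


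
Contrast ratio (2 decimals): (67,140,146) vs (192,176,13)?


Linearize each sRGB channel c=v/255: c/12.92 if c ≤ 0.04045 else ((c+0.055)/1.055)^2.4
L = 0.2126×R_lin + 0.7152×G_lin + 0.0722×B_lin
Color 1 (67,140,146):
  R=67: 67/255≈0.2627 > 0.04045 → ((0.2627+0.055)/1.055)^2.4 ≈ 0.05613
  G=140: 140/255≈0.5490 > 0.04045 → ((0.5490+0.055)/1.055)^2.4 ≈ 0.26225
  B=146: 146/255≈0.5725 > 0.04045 → ((0.5725+0.055)/1.055)^2.4 ≈ 0.28744
  L1 = 0.2126×0.05613 + 0.7152×0.26225 + 0.0722×0.28744 ≈ 0.22025
Color 2 (192,176,13):
  R=192: 192/255≈0.7529 > 0.04045 → ((0.7529+0.055)/1.055)^2.4 ≈ 0.52712
  G=176: 176/255≈0.6902 > 0.04045 → ((0.6902+0.055)/1.055)^2.4 ≈ 0.43415
  B=13: 13/255≈0.0510 > 0.04045 → ((0.0510+0.055)/1.055)^2.4 ≈ 0.00402
  L2 = 0.2126×0.52712 + 0.7152×0.43415 + 0.0722×0.00402 ≈ 0.42286
Lighter = 0.42286, Darker = 0.22025
Ratio = (L_lighter + 0.05) / (L_darker + 0.05)
Ratio = (0.42286 + 0.05) / (0.22025 + 0.05) = 0.47286 / 0.27025 ≈ 1.7497
Ratio ≈ 1.75:1


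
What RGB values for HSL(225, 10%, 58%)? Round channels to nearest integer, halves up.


H=225°, S=0.10, L=0.58
C = (1-|2L-1|)×S = (1-|0.16|)×0.10 = 0.084
H' = H/60 = 225/60 ≈ 3.7500; X = C×(1-|H' mod 2 - 1|) = 0.021
m = L - C/2 = 0.58 - 0.042 = 0.538
Sector ⌊H'⌋ = 3 → (R',G',B') = (0.0, 0.021, 0.084)
RGB = ((R'+m)×255, (G'+m)×255, (B'+m)×255) = (137.19, 142.545, 158.61)
Round half up → RGB(137, 143, 159)


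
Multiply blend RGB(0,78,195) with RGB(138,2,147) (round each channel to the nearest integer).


Multiply: C = A×B/255, rounded to nearest integer
R: 0×138/255 = 0/255 ≈ 0.000 → 0
G: 78×2/255 = 156/255 ≈ 0.612 → 1
B: 195×147/255 = 28665/255 ≈ 112.412 → 112
= RGB(0, 1, 112)


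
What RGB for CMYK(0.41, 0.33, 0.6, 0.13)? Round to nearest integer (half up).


R = 255 × (1-C) × (1-K) = 255 × 0.59 × 0.87 = 130.8915 → 131
G = 255 × (1-M) × (1-K) = 255 × 0.67 × 0.87 = 148.6395 → 149
B = 255 × (1-Y) × (1-K) = 255 × 0.40 × 0.87 = 88.74 → 89
= RGB(131, 149, 89)


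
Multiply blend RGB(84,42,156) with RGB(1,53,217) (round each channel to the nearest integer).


Multiply: C = A×B/255, rounded to nearest integer
R: 84×1/255 = 84/255 ≈ 0.329 → 0
G: 42×53/255 = 2226/255 ≈ 8.729 → 9
B: 156×217/255 = 33852/255 ≈ 132.753 → 133
= RGB(0, 9, 133)


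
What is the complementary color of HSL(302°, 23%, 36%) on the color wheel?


Complement = opposite side of color wheel = hue + 180°
H' = (302 + 180) mod 360 = 122°
S and L unchanged.
= HSL(122°, 23%, 36%)


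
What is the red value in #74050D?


Color: #74050D
R = 74 = 116
G = 05 = 5
B = 0D = 13
Red = 116


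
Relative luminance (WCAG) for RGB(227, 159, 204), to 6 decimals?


Linearize each channel (sRGB transfer function): c = v/255; c_lin = c/12.92 if c ≤ 0.04045, else ((c+0.055)/1.055)^2.4
  R: 227/255 ≈ 0.890196 > 0.04045 → ((0.890196+0.055)/1.055)^2.4 ≈ 0.768151
  G: 159/255 ≈ 0.623529 > 0.04045 → ((0.623529+0.055)/1.055)^2.4 ≈ 0.346704
  B: 204/255 ≈ 0.800000 > 0.04045 → ((0.800000+0.055)/1.055)^2.4 ≈ 0.603827
R_lin = 0.768151, G_lin = 0.346704, B_lin = 0.603827
L = 0.2126×R + 0.7152×G + 0.0722×B
L = 0.2126×0.768151 + 0.7152×0.346704 + 0.0722×0.603827
L ≈ 0.454868


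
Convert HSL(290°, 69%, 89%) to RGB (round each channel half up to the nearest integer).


H=290°, S=0.69, L=0.89
C = (1-|2L-1|)×S = (1-|0.78|)×0.69 = 0.1518
H' = H/60 = 290/60 ≈ 4.8333; X = C×(1-|H' mod 2 - 1|) = 0.1265
m = L - C/2 = 0.89 - 0.0759 = 0.8141
Sector ⌊H'⌋ = 4 → (R',G',B') = (0.1265, 0.0, 0.1518)
RGB = ((R'+m)×255, (G'+m)×255, (B'+m)×255) = (239.853, 207.5955, 246.3045)
Round half up → RGB(240, 208, 246)


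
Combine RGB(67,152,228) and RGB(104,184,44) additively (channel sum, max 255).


Additive: each channel = min(255, C₁+C₂)
R: 67+104 = 171 → 171
G: 152+184 = 336 → 255
B: 228+44 = 272 → 255
= RGB(171, 255, 255)


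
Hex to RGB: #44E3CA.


44 → 68 (R)
E3 → 227 (G)
CA → 202 (B)
= RGB(68, 227, 202)


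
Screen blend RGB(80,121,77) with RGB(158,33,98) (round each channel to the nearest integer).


Screen: C = 255 - (255-A)×(255-B)/255, rounded to nearest integer
R: 255 - (255-80)×(255-158)/255 = 255 - 16975/255 ≈ 255 - 66.569 = 188.431 → 188
G: 255 - (255-121)×(255-33)/255 = 255 - 29748/255 ≈ 255 - 116.659 = 138.341 → 138
B: 255 - (255-77)×(255-98)/255 = 255 - 27946/255 ≈ 255 - 109.592 = 145.408 → 145
= RGB(188, 138, 145)


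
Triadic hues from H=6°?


Triadic: equally spaced at 120° intervals
H1 = 6°
H2 = (6 + 120) mod 360 = 126°
H3 = (6 + 240) mod 360 = 246°
Triadic = 6°, 126°, 246°


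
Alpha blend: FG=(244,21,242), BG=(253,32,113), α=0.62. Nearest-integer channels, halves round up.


C = α×F + (1-α)×B, with 1-α = 0.38
R: 0.62×244 + 0.38×253 = 151.28 + 96.14 = 247.42 → 247
G: 0.62×21 + 0.38×32 = 13.02 + 12.16 = 25.18 → 25
B: 0.62×242 + 0.38×113 = 150.04 + 42.94 = 192.98 → 193
= RGB(247, 25, 193)


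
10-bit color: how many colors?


Colors = 2^bits = 2^10
= 1,024 colors


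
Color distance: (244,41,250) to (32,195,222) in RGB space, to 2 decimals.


d = √[(R₁-R₂)² + (G₁-G₂)² + (B₁-B₂)²]
d = √[(244-32)² + (41-195)² + (250-222)²]
d = √[44944 + 23716 + 784]
d = √69444
d ≈ 263.52


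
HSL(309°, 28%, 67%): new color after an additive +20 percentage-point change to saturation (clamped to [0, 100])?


Original S = 28%
Adjustment = +20 percentage points
New S = 28 + (20) = 48
Clamp to [0, 100] → 48
= HSL(309°, 48%, 67%)


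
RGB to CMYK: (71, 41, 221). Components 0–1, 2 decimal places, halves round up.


R'=71/255≈0.2784, G'=41/255≈0.1608, B'=221/255≈0.8667
K = 1 - max(R',G',B') = 1 - 221/255 = 34/255 = 0.13333… → 0.13
(1-R'-K)/(1-K) simplifies to (max-R)/max with max = 221:
C = (221-71)/221 = 150/221 = 0.67873… → 0.68
M = (221-41)/221 = 180/221 = 0.81447… → 0.81
Y = (221-221)/221 = 0/221 = 0 → 0.00
= CMYK(0.68, 0.81, 0.00, 0.13)


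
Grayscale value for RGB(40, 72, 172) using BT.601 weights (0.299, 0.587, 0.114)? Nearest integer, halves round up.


Gray = 0.299×R + 0.587×G + 0.114×B
Gray = 0.299×40 + 0.587×72 + 0.114×172
Gray = 11.960 + 42.264 + 19.608
Gray = 73.832 → round half up → 74
Gray = 74


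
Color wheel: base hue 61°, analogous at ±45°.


Base hue: 61°
Left analog: (61 - 45) mod 360 = 16°
Right analog: (61 + 45) mod 360 = 106°
Analogous hues = 16° and 106°


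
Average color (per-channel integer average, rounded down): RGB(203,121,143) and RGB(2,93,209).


Midpoint: each channel = ⌊(C₁+C₂)/2⌋
R: ⌊(203+2)/2⌋ = 102
G: ⌊(121+93)/2⌋ = 107
B: ⌊(143+209)/2⌋ = 176
= RGB(102, 107, 176)


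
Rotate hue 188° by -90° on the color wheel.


New hue = (H + rotation) mod 360
New hue = (188 -90) mod 360
= 98 mod 360
= 98°


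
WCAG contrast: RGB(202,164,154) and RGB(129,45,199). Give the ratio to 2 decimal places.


Linearize each sRGB channel c=v/255: c/12.92 if c ≤ 0.04045 else ((c+0.055)/1.055)^2.4
L = 0.2126×R_lin + 0.7152×G_lin + 0.0722×B_lin
Color 1 (202,164,154):
  R=202: 202/255≈0.7922 > 0.04045 → ((0.7922+0.055)/1.055)^2.4 ≈ 0.59062
  G=164: 164/255≈0.6431 > 0.04045 → ((0.6431+0.055)/1.055)^2.4 ≈ 0.37124
  B=154: 154/255≈0.6039 > 0.04045 → ((0.6039+0.055)/1.055)^2.4 ≈ 0.32314
  L1 = 0.2126×0.59062 + 0.7152×0.37124 + 0.0722×0.32314 ≈ 0.41441
Color 2 (129,45,199):
  R=129: 129/255≈0.5059 > 0.04045 → ((0.5059+0.055)/1.055)^2.4 ≈ 0.21953
  G=45: 45/255≈0.1765 > 0.04045 → ((0.1765+0.055)/1.055)^2.4 ≈ 0.02624
  B=199: 199/255≈0.7804 > 0.04045 → ((0.7804+0.055)/1.055)^2.4 ≈ 0.57112
  L2 = 0.2126×0.21953 + 0.7152×0.02624 + 0.0722×0.57112 ≈ 0.10667
Lighter = 0.41441, Darker = 0.10667
Ratio = (L_lighter + 0.05) / (L_darker + 0.05)
Ratio = (0.41441 + 0.05) / (0.10667 + 0.05) = 0.46441 / 0.15667 ≈ 2.9641
Ratio ≈ 2.96:1
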